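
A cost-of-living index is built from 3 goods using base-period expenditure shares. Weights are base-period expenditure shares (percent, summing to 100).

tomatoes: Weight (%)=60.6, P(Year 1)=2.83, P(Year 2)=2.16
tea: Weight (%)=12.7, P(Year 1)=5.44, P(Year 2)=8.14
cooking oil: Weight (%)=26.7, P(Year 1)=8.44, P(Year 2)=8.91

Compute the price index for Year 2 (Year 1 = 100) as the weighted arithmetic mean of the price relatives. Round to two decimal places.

93.44

tomatoes: 60.6 × (2.16/2.83) = 60.6 × 0.763251 = 46.2530
tea: 12.7 × (8.14/5.44) = 12.7 × 1.496324 = 19.0033
cooking oil: 26.7 × (8.91/8.44) = 26.7 × 1.055687 = 28.1868
Index = Σ wᵢ·(p₁ᵢ/p₀ᵢ) = 46.2530 + 19.0033 + 28.1868 = 93.4432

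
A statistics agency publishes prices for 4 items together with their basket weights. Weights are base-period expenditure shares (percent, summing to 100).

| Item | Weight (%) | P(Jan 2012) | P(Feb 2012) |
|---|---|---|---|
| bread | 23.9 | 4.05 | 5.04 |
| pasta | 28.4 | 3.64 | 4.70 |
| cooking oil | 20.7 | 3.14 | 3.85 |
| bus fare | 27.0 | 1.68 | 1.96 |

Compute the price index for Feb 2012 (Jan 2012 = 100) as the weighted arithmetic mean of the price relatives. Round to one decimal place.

123.3

bread: 23.9 × (5.04/4.05) = 23.9 × 1.244444 = 29.7422
pasta: 28.4 × (4.70/3.64) = 28.4 × 1.291209 = 36.6703
cooking oil: 20.7 × (3.85/3.14) = 20.7 × 1.226115 = 25.3806
bus fare: 27.0 × (1.96/1.68) = 27.0 × 1.166667 = 31.5000
Index = Σ wᵢ·(p₁ᵢ/p₀ᵢ) = 29.7422 + 36.6703 + 25.3806 + 31.5000 = 123.2931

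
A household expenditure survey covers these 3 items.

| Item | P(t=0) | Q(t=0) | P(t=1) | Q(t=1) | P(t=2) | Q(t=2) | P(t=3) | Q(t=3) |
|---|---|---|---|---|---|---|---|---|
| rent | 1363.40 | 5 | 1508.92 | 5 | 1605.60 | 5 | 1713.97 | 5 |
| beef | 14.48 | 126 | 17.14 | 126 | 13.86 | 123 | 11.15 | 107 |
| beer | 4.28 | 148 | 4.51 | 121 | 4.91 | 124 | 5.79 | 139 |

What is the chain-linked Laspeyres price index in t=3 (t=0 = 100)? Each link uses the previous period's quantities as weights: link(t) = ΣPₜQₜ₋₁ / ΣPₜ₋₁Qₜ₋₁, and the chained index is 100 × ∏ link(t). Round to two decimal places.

Link t=0→t=1:
ΣP(t=1)Q(t=0) = 1508.92×5 + 17.14×126 + 4.51×148 = 7544.6 + 2159.64 + 667.48 = 10371.72
ΣP(t=0)Q(t=0) = 1363.40×5 + 14.48×126 + 4.28×148 = 6817 + 1824.48 + 633.44 = 9274.92
link = 10371.72/9274.92 = 1.118254
Link t=1→t=2:
ΣP(t=2)Q(t=1) = 1605.60×5 + 13.86×126 + 4.91×121 = 8028 + 1746.36 + 594.11 = 10368.47
ΣP(t=1)Q(t=1) = 1508.92×5 + 17.14×126 + 4.51×121 = 7544.6 + 2159.64 + 545.71 = 10249.95
link = 10368.47/10249.95 = 1.011563
Link t=2→t=3:
ΣP(t=3)Q(t=2) = 1713.97×5 + 11.15×123 + 5.79×124 = 8569.85 + 1371.45 + 717.96 = 10659.26
ΣP(t=2)Q(t=2) = 1605.60×5 + 13.86×123 + 4.91×124 = 8028 + 1704.78 + 608.84 = 10341.62
link = 10659.26/10341.62 = 1.030715
Chained index = 100 × 1.118254 × 1.011563 × 1.030715 = 116.5929

116.59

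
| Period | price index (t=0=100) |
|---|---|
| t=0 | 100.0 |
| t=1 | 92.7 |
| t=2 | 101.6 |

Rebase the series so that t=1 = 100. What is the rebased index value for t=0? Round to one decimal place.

107.9

Rebased(t=0) = 100.0 / 92.7 × 100 = 107.8749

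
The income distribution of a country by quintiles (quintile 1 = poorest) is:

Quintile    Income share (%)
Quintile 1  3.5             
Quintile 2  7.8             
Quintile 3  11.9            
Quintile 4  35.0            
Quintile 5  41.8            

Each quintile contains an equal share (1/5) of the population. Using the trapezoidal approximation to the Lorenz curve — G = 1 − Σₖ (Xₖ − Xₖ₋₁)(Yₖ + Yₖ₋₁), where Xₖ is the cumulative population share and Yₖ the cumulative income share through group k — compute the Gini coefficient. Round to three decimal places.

Cumulative income shares Yₖ: 0.0350, 0.1130, 0.2320, 0.5820, 1.0000
Σ (Xₖ−Xₖ₋₁)(Yₖ+Yₖ₋₁) = (1/5)(0.0350+0.0000) + (1/5)(0.1130+0.0350) + (1/5)(0.2320+0.1130) + (1/5)(0.5820+0.2320) + (1/5)(1.0000+0.5820)
  = 0.0070 + 0.0296 + 0.0690 + 0.1628 + 0.3164 = 0.5848
G = 1 − 0.5848 = 0.4152

0.415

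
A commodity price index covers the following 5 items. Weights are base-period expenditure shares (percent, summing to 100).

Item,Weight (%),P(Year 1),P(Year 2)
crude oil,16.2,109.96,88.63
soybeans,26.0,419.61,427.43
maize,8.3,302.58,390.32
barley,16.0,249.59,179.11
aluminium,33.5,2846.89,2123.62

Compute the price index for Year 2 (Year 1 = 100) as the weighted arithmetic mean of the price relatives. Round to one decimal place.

86.7

crude oil: 16.2 × (88.63/109.96) = 16.2 × 0.806020 = 13.0575
soybeans: 26.0 × (427.43/419.61) = 26.0 × 1.018636 = 26.4845
maize: 8.3 × (390.32/302.58) = 8.3 × 1.289973 = 10.7068
barley: 16.0 × (179.11/249.59) = 16.0 × 0.717617 = 11.4819
aluminium: 33.5 × (2123.62/2846.89) = 33.5 × 0.745944 = 24.9891
Index = Σ wᵢ·(p₁ᵢ/p₀ᵢ) = 13.0575 + 26.4845 + 10.7068 + 11.4819 + 24.9891 = 86.7198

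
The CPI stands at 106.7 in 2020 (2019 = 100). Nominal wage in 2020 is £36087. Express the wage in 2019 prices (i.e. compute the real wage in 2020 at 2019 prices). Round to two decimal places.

Real = Nominal ÷ (Index/100) = 36087 ÷ (106.7/100)
     = 36087 ÷ 1.067 = 33820.9934

33820.99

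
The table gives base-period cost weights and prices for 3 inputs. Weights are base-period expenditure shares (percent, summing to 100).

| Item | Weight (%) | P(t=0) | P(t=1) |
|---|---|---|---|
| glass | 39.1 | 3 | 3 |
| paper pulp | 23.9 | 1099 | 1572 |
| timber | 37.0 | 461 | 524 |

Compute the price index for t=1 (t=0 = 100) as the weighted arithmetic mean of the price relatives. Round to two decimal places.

glass: 39.1 × (3/3) = 39.1 × 1.000000 = 39.1000
paper pulp: 23.9 × (1572/1099) = 23.9 × 1.430391 = 34.1864
timber: 37.0 × (524/461) = 37.0 × 1.136659 = 42.0564
Index = Σ wᵢ·(p₁ᵢ/p₀ᵢ) = 39.1000 + 34.1864 + 42.0564 = 115.3428

115.34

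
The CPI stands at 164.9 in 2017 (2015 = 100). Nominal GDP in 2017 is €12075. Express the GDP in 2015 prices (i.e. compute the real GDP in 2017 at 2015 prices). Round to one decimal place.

Real = Nominal ÷ (Index/100) = 12075 ÷ (164.9/100)
     = 12075 ÷ 1.649 = 7322.6198

7322.6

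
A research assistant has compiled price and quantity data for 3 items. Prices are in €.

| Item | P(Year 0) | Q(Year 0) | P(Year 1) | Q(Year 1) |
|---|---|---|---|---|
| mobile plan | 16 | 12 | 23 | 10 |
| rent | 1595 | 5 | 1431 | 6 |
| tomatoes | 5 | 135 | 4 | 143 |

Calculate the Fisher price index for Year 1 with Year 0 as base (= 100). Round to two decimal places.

Laspeyres component (base-period weights):
ΣP(Year 1)Q(Year 0) = 23×12 + 1431×5 + 4×135 = 276 + 7155 + 540 = 7971
ΣP(Year 0)Q(Year 0) = 16×12 + 1595×5 + 5×135 = 192 + 7975 + 675 = 8842
L = 7971 / 8842 × 100 = 90.1493
Paasche component (current-period weights):
ΣP(Year 1)Q(Year 1) = 23×10 + 1431×6 + 4×143 = 230 + 8586 + 572 = 9388
ΣP(Year 0)Q(Year 1) = 16×10 + 1595×6 + 5×143 = 160 + 9570 + 715 = 10445
P = 9388 / 10445 × 100 = 89.8803
Fisher = √(L × P) = √(90.1493 × 89.8803) = 90.0147

90.01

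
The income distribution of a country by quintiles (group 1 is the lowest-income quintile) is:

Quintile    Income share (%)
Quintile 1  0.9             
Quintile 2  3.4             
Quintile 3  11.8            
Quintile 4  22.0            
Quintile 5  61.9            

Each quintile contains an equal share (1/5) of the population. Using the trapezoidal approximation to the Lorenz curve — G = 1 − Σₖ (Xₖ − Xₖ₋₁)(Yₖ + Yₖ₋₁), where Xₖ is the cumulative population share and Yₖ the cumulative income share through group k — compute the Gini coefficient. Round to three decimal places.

0.562

Cumulative income shares Yₖ: 0.0090, 0.0430, 0.1610, 0.3810, 1.0000
Σ (Xₖ−Xₖ₋₁)(Yₖ+Yₖ₋₁) = (1/5)(0.0090+0.0000) + (1/5)(0.0430+0.0090) + (1/5)(0.1610+0.0430) + (1/5)(0.3810+0.1610) + (1/5)(1.0000+0.3810)
  = 0.0018 + 0.0104 + 0.0408 + 0.1084 + 0.2762 = 0.4376
G = 1 − 0.4376 = 0.5624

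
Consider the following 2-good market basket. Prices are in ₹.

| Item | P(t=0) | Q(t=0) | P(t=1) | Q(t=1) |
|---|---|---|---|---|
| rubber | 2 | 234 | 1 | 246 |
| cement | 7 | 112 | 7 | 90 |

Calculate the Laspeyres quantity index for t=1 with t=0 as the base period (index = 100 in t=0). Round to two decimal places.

Laspeyres quantity index uses base-period prices as weights.
ΣP(t=0)·Q(t=1) = 2×246 + 7×90 = 492 + 630 = 1122
ΣP(t=0)·Q(t=0) = 2×234 + 7×112 = 468 + 784 = 1252
Index = 1122 / 1252 × 100 = 89.6166

89.62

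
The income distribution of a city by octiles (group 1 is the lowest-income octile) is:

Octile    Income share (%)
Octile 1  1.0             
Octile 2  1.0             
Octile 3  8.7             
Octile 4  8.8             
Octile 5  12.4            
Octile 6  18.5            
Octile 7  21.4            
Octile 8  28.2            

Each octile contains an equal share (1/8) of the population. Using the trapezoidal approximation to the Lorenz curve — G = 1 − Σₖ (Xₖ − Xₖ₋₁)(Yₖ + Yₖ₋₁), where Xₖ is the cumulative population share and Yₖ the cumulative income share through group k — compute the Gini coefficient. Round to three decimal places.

Cumulative income shares Yₖ: 0.0100, 0.0200, 0.1070, 0.1950, 0.3190, 0.5040, 0.7180, 1.0000
Σ (Xₖ−Xₖ₋₁)(Yₖ+Yₖ₋₁) = (1/8)(0.0100+0.0000) + (1/8)(0.0200+0.0100) + (1/8)(0.1070+0.0200) + (1/8)(0.1950+0.1070) + (1/8)(0.3190+0.1950) + (1/8)(0.5040+0.3190) + (1/8)(0.7180+0.5040) + (1/8)(1.0000+0.7180)
  = 0.0013 + 0.0037 + 0.0159 + 0.0377 + 0.0643 + 0.1029 + 0.1527 + 0.2147 = 0.5932
G = 1 − 0.5932 = 0.4068

0.407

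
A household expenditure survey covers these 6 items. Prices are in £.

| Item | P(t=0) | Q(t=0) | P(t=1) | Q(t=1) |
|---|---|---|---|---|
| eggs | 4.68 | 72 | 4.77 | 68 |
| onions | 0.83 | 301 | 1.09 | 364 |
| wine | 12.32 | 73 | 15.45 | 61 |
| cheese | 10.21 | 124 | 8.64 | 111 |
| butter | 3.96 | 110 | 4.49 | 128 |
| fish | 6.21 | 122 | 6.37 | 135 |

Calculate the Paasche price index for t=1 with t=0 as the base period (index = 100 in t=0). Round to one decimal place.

Paasche price index uses current-period quantities as weights.
ΣP(t=1)·Q(t=1) = 4.77×68 + 1.09×364 + 15.45×61 + 8.64×111 + 4.49×128 + 6.37×135 = 324.36 + 396.76 + 942.45 + 959.04 + 574.72 + 859.95 = 4057.28
ΣP(t=0)·Q(t=1) = 4.68×68 + 0.83×364 + 12.32×61 + 10.21×111 + 3.96×128 + 6.21×135 = 318.24 + 302.12 + 751.52 + 1133.31 + 506.88 + 838.35 = 3850.42
Index = 4057.28 / 3850.42 × 100 = 105.3724

105.4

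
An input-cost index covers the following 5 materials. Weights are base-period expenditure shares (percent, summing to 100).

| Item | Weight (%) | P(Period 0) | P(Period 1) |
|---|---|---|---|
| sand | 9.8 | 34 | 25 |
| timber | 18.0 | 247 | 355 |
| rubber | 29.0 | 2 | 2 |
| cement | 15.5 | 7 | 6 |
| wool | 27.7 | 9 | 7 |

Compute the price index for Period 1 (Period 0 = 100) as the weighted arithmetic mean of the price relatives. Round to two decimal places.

96.91

sand: 9.8 × (25/34) = 9.8 × 0.735294 = 7.2059
timber: 18.0 × (355/247) = 18.0 × 1.437247 = 25.8704
rubber: 29.0 × (2/2) = 29.0 × 1.000000 = 29.0000
cement: 15.5 × (6/7) = 15.5 × 0.857143 = 13.2857
wool: 27.7 × (7/9) = 27.7 × 0.777778 = 21.5444
Index = Σ wᵢ·(p₁ᵢ/p₀ᵢ) = 7.2059 + 25.8704 + 29.0000 + 13.2857 + 21.5444 = 96.9065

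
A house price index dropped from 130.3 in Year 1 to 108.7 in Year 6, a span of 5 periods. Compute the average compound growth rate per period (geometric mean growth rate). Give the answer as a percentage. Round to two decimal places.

-3.56%

Growth factor = (108.7/130.3)^(1/5) = (0.834229)^(1/5) = 0.964400
Growth rate = 0.964400 − 1 = -0.035600 = -3.5600%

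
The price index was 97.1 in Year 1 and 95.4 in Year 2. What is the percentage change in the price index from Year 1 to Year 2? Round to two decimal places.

Change = (95.4 − 97.1) / 97.1 × 100
       = -1.7 / 97.1 × 100 = -1.7508%

-1.75%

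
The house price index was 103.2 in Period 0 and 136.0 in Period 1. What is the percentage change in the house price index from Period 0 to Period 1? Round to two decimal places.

31.78%

Change = (136.0 − 103.2) / 103.2 × 100
       = 32.8 / 103.2 × 100 = 31.7829%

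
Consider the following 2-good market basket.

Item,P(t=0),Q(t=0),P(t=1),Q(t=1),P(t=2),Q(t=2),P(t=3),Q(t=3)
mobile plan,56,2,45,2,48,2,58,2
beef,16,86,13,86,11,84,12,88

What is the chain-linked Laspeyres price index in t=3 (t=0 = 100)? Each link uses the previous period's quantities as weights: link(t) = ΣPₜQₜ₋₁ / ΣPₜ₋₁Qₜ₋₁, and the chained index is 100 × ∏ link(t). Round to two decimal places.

Link t=0→t=1:
ΣP(t=1)Q(t=0) = 45×2 + 13×86 = 90 + 1118 = 1208
ΣP(t=0)Q(t=0) = 56×2 + 16×86 = 112 + 1376 = 1488
link = 1208/1488 = 0.811828
Link t=1→t=2:
ΣP(t=2)Q(t=1) = 48×2 + 11×86 = 96 + 946 = 1042
ΣP(t=1)Q(t=1) = 45×2 + 13×86 = 90 + 1118 = 1208
link = 1042/1208 = 0.862583
Link t=2→t=3:
ΣP(t=3)Q(t=2) = 58×2 + 12×84 = 116 + 1008 = 1124
ΣP(t=2)Q(t=2) = 48×2 + 11×84 = 96 + 924 = 1020
link = 1124/1020 = 1.101961
Chained index = 100 × 0.811828 × 0.862583 × 1.101961 = 77.1669

77.17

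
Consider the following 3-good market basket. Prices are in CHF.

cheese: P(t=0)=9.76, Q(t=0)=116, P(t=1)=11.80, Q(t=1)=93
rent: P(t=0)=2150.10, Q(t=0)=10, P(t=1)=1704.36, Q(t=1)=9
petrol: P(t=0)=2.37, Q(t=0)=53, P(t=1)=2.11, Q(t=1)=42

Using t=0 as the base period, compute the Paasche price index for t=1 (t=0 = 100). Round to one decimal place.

Paasche price index uses current-period quantities as weights.
ΣP(t=1)·Q(t=1) = 11.80×93 + 1704.36×9 + 2.11×42 = 1097.4 + 15339.24 + 88.62 = 16525.26
ΣP(t=0)·Q(t=1) = 9.76×93 + 2150.10×9 + 2.37×42 = 907.68 + 19350.9 + 99.54 = 20358.12
Index = 16525.26 / 20358.12 × 100 = 81.1728

81.2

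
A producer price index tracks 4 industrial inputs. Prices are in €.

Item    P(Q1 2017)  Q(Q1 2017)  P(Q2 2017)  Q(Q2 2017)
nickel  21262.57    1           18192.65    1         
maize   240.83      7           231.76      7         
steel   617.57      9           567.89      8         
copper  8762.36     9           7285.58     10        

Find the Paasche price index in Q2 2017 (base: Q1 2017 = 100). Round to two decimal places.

84.16

Paasche price index uses current-period quantities as weights.
ΣP(Q2 2017)·Q(Q2 2017) = 18192.65×1 + 231.76×7 + 567.89×8 + 7285.58×10 = 18192.65 + 1622.32 + 4543.12 + 72855.8 = 97213.89
ΣP(Q1 2017)·Q(Q2 2017) = 21262.57×1 + 240.83×7 + 617.57×8 + 8762.36×10 = 21262.57 + 1685.81 + 4940.56 + 87623.6 = 115512.54
Index = 97213.89 / 115512.54 × 100 = 84.1587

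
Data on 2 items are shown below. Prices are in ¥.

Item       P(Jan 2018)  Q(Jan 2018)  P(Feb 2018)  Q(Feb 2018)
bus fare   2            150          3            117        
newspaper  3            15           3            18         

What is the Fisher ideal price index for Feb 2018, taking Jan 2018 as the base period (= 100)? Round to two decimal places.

142.04

Laspeyres component (base-period weights):
ΣP(Feb 2018)Q(Jan 2018) = 3×150 + 3×15 = 450 + 45 = 495
ΣP(Jan 2018)Q(Jan 2018) = 2×150 + 3×15 = 300 + 45 = 345
L = 495 / 345 × 100 = 143.4783
Paasche component (current-period weights):
ΣP(Feb 2018)Q(Feb 2018) = 3×117 + 3×18 = 351 + 54 = 405
ΣP(Jan 2018)Q(Feb 2018) = 2×117 + 3×18 = 234 + 54 = 288
P = 405 / 288 × 100 = 140.6250
Fisher = √(L × P) = √(143.4783 × 140.6250) = 142.0445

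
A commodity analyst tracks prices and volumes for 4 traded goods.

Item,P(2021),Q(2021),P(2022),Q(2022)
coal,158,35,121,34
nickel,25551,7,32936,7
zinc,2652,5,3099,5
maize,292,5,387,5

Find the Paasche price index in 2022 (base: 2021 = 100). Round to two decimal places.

126.71

Paasche price index uses current-period quantities as weights.
ΣP(2022)·Q(2022) = 121×34 + 32936×7 + 3099×5 + 387×5 = 4114 + 230552 + 15495 + 1935 = 252096
ΣP(2021)·Q(2022) = 158×34 + 25551×7 + 2652×5 + 292×5 = 5372 + 178857 + 13260 + 1460 = 198949
Index = 252096 / 198949 × 100 = 126.7139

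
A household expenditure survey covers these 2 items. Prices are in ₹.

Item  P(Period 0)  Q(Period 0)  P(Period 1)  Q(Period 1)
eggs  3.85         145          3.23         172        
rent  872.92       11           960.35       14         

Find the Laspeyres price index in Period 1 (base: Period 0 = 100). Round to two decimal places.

108.58

Laspeyres price index uses base-period quantities as weights.
ΣP(Period 1)·Q(Period 0) = 3.23×145 + 960.35×11 = 468.35 + 10563.85 = 11032.2
ΣP(Period 0)·Q(Period 0) = 3.85×145 + 872.92×11 = 558.25 + 9602.12 = 10160.37
Index = 11032.2 / 10160.37 × 100 = 108.5807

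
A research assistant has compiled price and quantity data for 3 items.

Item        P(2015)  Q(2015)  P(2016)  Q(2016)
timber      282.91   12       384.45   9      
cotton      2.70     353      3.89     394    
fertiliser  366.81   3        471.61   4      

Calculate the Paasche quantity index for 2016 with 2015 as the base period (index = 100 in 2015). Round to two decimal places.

Paasche quantity index uses current-period prices as weights.
ΣP(2016)·Q(2016) = 384.45×9 + 3.89×394 + 471.61×4 = 3460.05 + 1532.66 + 1886.44 = 6879.15
ΣP(2016)·Q(2015) = 384.45×12 + 3.89×353 + 471.61×3 = 4613.4 + 1373.17 + 1414.83 = 7401.4
Index = 6879.15 / 7401.4 × 100 = 92.9439

92.94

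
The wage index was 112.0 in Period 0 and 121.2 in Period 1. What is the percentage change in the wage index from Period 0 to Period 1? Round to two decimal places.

8.21%

Change = (121.2 − 112.0) / 112.0 × 100
       = 9.2 / 112.0 × 100 = 8.2143%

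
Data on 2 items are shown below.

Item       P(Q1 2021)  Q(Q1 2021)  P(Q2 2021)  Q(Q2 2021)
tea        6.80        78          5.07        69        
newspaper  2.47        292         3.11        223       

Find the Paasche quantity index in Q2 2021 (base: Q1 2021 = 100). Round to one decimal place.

Paasche quantity index uses current-period prices as weights.
ΣP(Q2 2021)·Q(Q2 2021) = 5.07×69 + 3.11×223 = 349.83 + 693.53 = 1043.36
ΣP(Q2 2021)·Q(Q1 2021) = 5.07×78 + 3.11×292 = 395.46 + 908.12 = 1303.58
Index = 1043.36 / 1303.58 × 100 = 80.0380

80.0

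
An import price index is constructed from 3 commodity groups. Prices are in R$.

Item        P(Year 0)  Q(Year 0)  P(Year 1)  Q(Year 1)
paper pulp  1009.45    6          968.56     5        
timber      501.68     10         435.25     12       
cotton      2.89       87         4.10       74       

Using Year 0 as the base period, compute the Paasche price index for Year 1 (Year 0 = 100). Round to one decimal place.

Paasche price index uses current-period quantities as weights.
ΣP(Year 1)·Q(Year 1) = 968.56×5 + 435.25×12 + 4.10×74 = 4842.8 + 5223 + 303.4 = 10369.2
ΣP(Year 0)·Q(Year 1) = 1009.45×5 + 501.68×12 + 2.89×74 = 5047.25 + 6020.16 + 213.86 = 11281.27
Index = 10369.2 / 11281.27 × 100 = 91.9152

91.9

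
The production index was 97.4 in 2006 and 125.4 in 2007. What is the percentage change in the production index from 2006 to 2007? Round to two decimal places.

28.75%

Change = (125.4 − 97.4) / 97.4 × 100
       = 28.0 / 97.4 × 100 = 28.7474%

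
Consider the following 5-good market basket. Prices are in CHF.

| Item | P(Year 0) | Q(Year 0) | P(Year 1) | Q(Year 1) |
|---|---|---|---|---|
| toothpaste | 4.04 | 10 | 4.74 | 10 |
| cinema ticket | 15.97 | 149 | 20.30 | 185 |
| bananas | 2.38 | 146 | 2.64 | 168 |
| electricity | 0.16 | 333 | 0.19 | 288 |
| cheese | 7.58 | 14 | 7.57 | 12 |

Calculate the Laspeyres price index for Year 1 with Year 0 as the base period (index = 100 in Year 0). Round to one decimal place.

123.9

Laspeyres price index uses base-period quantities as weights.
ΣP(Year 1)·Q(Year 0) = 4.74×10 + 20.30×149 + 2.64×146 + 0.19×333 + 7.57×14 = 47.4 + 3024.7 + 385.44 + 63.27 + 105.98 = 3626.79
ΣP(Year 0)·Q(Year 0) = 4.04×10 + 15.97×149 + 2.38×146 + 0.16×333 + 7.58×14 = 40.4 + 2379.53 + 347.48 + 53.28 + 106.12 = 2926.81
Index = 3626.79 / 2926.81 × 100 = 123.9161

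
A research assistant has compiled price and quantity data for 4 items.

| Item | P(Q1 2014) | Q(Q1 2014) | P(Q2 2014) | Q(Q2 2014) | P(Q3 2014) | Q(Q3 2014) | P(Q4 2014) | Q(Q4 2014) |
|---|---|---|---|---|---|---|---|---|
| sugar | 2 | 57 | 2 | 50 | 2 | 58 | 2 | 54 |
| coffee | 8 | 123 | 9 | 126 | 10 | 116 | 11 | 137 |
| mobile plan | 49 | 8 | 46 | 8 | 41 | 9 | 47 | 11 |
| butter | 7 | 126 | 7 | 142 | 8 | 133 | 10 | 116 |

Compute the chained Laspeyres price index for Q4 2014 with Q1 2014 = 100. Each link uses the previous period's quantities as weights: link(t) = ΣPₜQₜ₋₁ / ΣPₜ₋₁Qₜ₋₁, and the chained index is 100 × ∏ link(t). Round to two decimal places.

Link Q1 2014→Q2 2014:
ΣP(Q2 2014)Q(Q1 2014) = 2×57 + 9×123 + 46×8 + 7×126 = 114 + 1107 + 368 + 882 = 2471
ΣP(Q1 2014)Q(Q1 2014) = 2×57 + 8×123 + 49×8 + 7×126 = 114 + 984 + 392 + 882 = 2372
link = 2471/2372 = 1.041737
Link Q2 2014→Q3 2014:
ΣP(Q3 2014)Q(Q2 2014) = 2×50 + 10×126 + 41×8 + 8×142 = 100 + 1260 + 328 + 1136 = 2824
ΣP(Q2 2014)Q(Q2 2014) = 2×50 + 9×126 + 46×8 + 7×142 = 100 + 1134 + 368 + 994 = 2596
link = 2824/2596 = 1.087827
Link Q3 2014→Q4 2014:
ΣP(Q4 2014)Q(Q3 2014) = 2×58 + 11×116 + 47×9 + 10×133 = 116 + 1276 + 423 + 1330 = 3145
ΣP(Q3 2014)Q(Q3 2014) = 2×58 + 10×116 + 41×9 + 8×133 = 116 + 1160 + 369 + 1064 = 2709
link = 3145/2709 = 1.160945
Chained index = 100 × 1.041737 × 1.087827 × 1.160945 = 131.5618

131.56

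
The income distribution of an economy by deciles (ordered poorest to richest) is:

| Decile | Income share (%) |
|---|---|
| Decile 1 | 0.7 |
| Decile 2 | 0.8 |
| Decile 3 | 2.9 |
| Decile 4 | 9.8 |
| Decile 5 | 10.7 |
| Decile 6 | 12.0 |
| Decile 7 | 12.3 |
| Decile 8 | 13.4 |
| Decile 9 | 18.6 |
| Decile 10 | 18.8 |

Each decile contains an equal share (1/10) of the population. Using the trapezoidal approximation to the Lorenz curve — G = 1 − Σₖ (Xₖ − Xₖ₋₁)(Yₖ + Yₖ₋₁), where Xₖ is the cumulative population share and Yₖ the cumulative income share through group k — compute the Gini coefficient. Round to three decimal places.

0.349

Cumulative income shares Yₖ: 0.0070, 0.0150, 0.0440, 0.1420, 0.2490, 0.3690, 0.4920, 0.6260, 0.8120, 1.0000
Σ (Xₖ−Xₖ₋₁)(Yₖ+Yₖ₋₁) = (1/10)(0.0070+0.0000) + (1/10)(0.0150+0.0070) + (1/10)(0.0440+0.0150) + (1/10)(0.1420+0.0440) + (1/10)(0.2490+0.1420) + (1/10)(0.3690+0.2490) + (1/10)(0.4920+0.3690) + (1/10)(0.6260+0.4920) + (1/10)(0.8120+0.6260) + (1/10)(1.0000+0.8120)
  = 0.0007 + 0.0022 + 0.0059 + 0.0186 + 0.0391 + 0.0618 + 0.0861 + 0.1118 + 0.1438 + 0.1812 = 0.6512
G = 1 − 0.6512 = 0.3488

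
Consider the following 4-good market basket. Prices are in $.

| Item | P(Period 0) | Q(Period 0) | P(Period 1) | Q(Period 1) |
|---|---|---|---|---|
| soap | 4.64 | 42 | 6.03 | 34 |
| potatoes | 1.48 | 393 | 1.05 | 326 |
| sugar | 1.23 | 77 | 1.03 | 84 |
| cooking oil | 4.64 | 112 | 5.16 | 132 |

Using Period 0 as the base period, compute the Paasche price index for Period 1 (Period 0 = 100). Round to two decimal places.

96.97

Paasche price index uses current-period quantities as weights.
ΣP(Period 1)·Q(Period 1) = 6.03×34 + 1.05×326 + 1.03×84 + 5.16×132 = 205.02 + 342.3 + 86.52 + 681.12 = 1314.96
ΣP(Period 0)·Q(Period 1) = 4.64×34 + 1.48×326 + 1.23×84 + 4.64×132 = 157.76 + 482.48 + 103.32 + 612.48 = 1356.04
Index = 1314.96 / 1356.04 × 100 = 96.9706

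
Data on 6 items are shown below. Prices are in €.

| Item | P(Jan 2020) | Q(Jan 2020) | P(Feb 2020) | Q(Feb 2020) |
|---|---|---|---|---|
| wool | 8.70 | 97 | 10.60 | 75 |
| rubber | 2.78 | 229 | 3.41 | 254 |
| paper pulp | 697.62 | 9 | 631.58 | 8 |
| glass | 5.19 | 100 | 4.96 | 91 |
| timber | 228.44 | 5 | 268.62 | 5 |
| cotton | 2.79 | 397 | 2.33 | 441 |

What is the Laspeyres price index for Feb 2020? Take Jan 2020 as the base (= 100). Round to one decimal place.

97.4

Laspeyres price index uses base-period quantities as weights.
ΣP(Feb 2020)·Q(Jan 2020) = 10.60×97 + 3.41×229 + 631.58×9 + 4.96×100 + 268.62×5 + 2.33×397 = 1028.2 + 780.89 + 5684.22 + 496 + 1343.1 + 925.01 = 10257.42
ΣP(Jan 2020)·Q(Jan 2020) = 8.70×97 + 2.78×229 + 697.62×9 + 5.19×100 + 228.44×5 + 2.79×397 = 843.9 + 636.62 + 6278.58 + 519 + 1142.2 + 1107.63 = 10527.93
Index = 10257.42 / 10527.93 × 100 = 97.4305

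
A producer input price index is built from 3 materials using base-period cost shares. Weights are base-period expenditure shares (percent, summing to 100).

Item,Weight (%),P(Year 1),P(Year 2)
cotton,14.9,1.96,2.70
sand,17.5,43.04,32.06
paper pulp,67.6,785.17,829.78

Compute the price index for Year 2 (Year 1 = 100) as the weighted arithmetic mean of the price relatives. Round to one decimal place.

cotton: 14.9 × (2.70/1.96) = 14.9 × 1.377551 = 20.5255
sand: 17.5 × (32.06/43.04) = 17.5 × 0.744888 = 13.0355
paper pulp: 67.6 × (829.78/785.17) = 67.6 × 1.056816 = 71.4407
Index = Σ wᵢ·(p₁ᵢ/p₀ᵢ) = 20.5255 + 13.0355 + 71.4407 = 105.0018

105.0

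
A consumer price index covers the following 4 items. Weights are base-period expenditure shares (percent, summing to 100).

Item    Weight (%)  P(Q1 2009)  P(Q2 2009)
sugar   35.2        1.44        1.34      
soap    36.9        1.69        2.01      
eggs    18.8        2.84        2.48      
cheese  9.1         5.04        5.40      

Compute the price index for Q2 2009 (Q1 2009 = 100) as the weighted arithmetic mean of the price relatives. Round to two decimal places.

sugar: 35.2 × (1.34/1.44) = 35.2 × 0.930556 = 32.7556
soap: 36.9 × (2.01/1.69) = 36.9 × 1.189349 = 43.8870
eggs: 18.8 × (2.48/2.84) = 18.8 × 0.873239 = 16.4169
cheese: 9.1 × (5.40/5.04) = 9.1 × 1.071429 = 9.7500
Index = Σ wᵢ·(p₁ᵢ/p₀ᵢ) = 32.7556 + 43.8870 + 16.4169 + 9.7500 = 102.8094

102.81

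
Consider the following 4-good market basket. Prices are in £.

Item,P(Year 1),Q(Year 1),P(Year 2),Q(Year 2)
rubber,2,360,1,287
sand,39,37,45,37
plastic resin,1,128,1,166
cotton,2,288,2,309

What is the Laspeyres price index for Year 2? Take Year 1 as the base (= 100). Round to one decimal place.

95.2

Laspeyres price index uses base-period quantities as weights.
ΣP(Year 2)·Q(Year 1) = 1×360 + 45×37 + 1×128 + 2×288 = 360 + 1665 + 128 + 576 = 2729
ΣP(Year 1)·Q(Year 1) = 2×360 + 39×37 + 1×128 + 2×288 = 720 + 1443 + 128 + 576 = 2867
Index = 2729 / 2867 × 100 = 95.1866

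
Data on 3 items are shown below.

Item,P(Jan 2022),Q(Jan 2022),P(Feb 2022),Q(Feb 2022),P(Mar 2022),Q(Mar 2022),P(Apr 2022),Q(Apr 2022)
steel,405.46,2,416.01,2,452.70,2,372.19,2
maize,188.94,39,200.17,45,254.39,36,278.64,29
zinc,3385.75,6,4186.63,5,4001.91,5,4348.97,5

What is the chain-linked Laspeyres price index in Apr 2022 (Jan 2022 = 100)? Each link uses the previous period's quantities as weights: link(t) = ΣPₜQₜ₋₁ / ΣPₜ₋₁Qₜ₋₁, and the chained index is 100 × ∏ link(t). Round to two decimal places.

Link Jan 2022→Feb 2022:
ΣP(Feb 2022)Q(Jan 2022) = 416.01×2 + 200.17×39 + 4186.63×6 = 832.02 + 7806.63 + 25119.78 = 33758.43
ΣP(Jan 2022)Q(Jan 2022) = 405.46×2 + 188.94×39 + 3385.75×6 = 810.92 + 7368.66 + 20314.5 = 28494.08
link = 33758.43/28494.08 = 1.184752
Link Feb 2022→Mar 2022:
ΣP(Mar 2022)Q(Feb 2022) = 452.70×2 + 254.39×45 + 4001.91×5 = 905.4 + 11447.55 + 20009.55 = 32362.5
ΣP(Feb 2022)Q(Feb 2022) = 416.01×2 + 200.17×45 + 4186.63×5 = 832.02 + 9007.65 + 20933.15 = 30772.82
link = 32362.5/30772.82 = 1.051659
Link Mar 2022→Apr 2022:
ΣP(Apr 2022)Q(Mar 2022) = 372.19×2 + 278.64×36 + 4348.97×5 = 744.38 + 10031.04 + 21744.85 = 32520.27
ΣP(Mar 2022)Q(Mar 2022) = 452.70×2 + 254.39×36 + 4001.91×5 = 905.4 + 9158.04 + 20009.55 = 30072.99
link = 32520.27/30072.99 = 1.081378
Chained index = 100 × 1.184752 × 1.051659 × 1.081378 = 134.7348

134.73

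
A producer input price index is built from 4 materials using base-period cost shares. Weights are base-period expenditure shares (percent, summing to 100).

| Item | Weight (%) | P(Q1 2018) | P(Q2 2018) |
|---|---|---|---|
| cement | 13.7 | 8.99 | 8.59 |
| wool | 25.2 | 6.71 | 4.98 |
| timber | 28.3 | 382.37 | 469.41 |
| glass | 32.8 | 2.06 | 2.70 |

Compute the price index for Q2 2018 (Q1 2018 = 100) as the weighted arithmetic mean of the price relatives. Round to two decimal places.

cement: 13.7 × (8.59/8.99) = 13.7 × 0.955506 = 13.0904
wool: 25.2 × (4.98/6.71) = 25.2 × 0.742176 = 18.7028
timber: 28.3 × (469.41/382.37) = 28.3 × 1.227633 = 34.7420
glass: 32.8 × (2.70/2.06) = 32.8 × 1.310680 = 42.9903
Index = Σ wᵢ·(p₁ᵢ/p₀ᵢ) = 13.0904 + 18.7028 + 34.7420 + 42.9903 = 109.5256

109.53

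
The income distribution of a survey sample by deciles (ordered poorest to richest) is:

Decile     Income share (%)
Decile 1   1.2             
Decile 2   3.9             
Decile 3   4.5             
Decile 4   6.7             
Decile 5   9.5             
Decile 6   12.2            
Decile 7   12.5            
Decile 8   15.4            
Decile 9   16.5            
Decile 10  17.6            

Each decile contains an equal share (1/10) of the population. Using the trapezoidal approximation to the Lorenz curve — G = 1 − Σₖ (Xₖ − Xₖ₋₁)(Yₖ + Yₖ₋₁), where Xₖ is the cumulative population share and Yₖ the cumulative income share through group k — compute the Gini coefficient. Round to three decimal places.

0.310

Cumulative income shares Yₖ: 0.0120, 0.0510, 0.0960, 0.1630, 0.2580, 0.3800, 0.5050, 0.6590, 0.8240, 1.0000
Σ (Xₖ−Xₖ₋₁)(Yₖ+Yₖ₋₁) = (1/10)(0.0120+0.0000) + (1/10)(0.0510+0.0120) + (1/10)(0.0960+0.0510) + (1/10)(0.1630+0.0960) + (1/10)(0.2580+0.1630) + (1/10)(0.3800+0.2580) + (1/10)(0.5050+0.3800) + (1/10)(0.6590+0.5050) + (1/10)(0.8240+0.6590) + (1/10)(1.0000+0.8240)
  = 0.0012 + 0.0063 + 0.0147 + 0.0259 + 0.0421 + 0.0638 + 0.0885 + 0.1164 + 0.1483 + 0.1824 = 0.6896
G = 1 − 0.6896 = 0.3104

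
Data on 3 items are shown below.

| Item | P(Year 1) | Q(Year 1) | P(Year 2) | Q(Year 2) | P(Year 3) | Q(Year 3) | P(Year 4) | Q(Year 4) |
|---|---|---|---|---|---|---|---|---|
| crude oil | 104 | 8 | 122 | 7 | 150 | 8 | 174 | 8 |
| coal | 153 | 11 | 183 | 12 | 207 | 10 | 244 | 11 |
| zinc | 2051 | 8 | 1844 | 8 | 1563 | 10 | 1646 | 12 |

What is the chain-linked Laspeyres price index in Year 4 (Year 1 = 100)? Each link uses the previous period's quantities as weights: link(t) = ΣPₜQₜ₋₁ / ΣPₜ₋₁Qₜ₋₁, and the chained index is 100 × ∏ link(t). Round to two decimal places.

90.68

Link Year 1→Year 2:
ΣP(Year 2)Q(Year 1) = 122×8 + 183×11 + 1844×8 = 976 + 2013 + 14752 = 17741
ΣP(Year 1)Q(Year 1) = 104×8 + 153×11 + 2051×8 = 832 + 1683 + 16408 = 18923
link = 17741/18923 = 0.937536
Link Year 2→Year 3:
ΣP(Year 3)Q(Year 2) = 150×7 + 207×12 + 1563×8 = 1050 + 2484 + 12504 = 16038
ΣP(Year 2)Q(Year 2) = 122×7 + 183×12 + 1844×8 = 854 + 2196 + 14752 = 17802
link = 16038/17802 = 0.900910
Link Year 3→Year 4:
ΣP(Year 4)Q(Year 3) = 174×8 + 244×10 + 1646×10 = 1392 + 2440 + 16460 = 20292
ΣP(Year 3)Q(Year 3) = 150×8 + 207×10 + 1563×10 = 1200 + 2070 + 15630 = 18900
link = 20292/18900 = 1.073651
Chained index = 100 × 0.937536 × 0.900910 × 1.073651 = 90.6844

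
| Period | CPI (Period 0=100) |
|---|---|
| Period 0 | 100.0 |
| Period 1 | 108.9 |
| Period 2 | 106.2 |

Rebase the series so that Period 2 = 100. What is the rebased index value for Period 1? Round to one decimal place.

102.5

Rebased(Period 1) = 108.9 / 106.2 × 100 = 102.5424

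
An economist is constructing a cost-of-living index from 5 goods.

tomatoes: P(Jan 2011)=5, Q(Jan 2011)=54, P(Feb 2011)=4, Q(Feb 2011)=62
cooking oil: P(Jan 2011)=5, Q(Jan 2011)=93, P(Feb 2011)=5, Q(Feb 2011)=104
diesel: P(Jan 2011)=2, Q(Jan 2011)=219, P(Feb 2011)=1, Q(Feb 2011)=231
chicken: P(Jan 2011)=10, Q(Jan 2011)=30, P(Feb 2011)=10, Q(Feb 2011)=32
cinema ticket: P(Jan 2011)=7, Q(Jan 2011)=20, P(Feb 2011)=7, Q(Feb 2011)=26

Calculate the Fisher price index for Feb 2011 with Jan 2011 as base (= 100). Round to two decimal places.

83.37

Laspeyres component (base-period weights):
ΣP(Feb 2011)Q(Jan 2011) = 4×54 + 5×93 + 1×219 + 10×30 + 7×20 = 216 + 465 + 219 + 300 + 140 = 1340
ΣP(Jan 2011)Q(Jan 2011) = 5×54 + 5×93 + 2×219 + 10×30 + 7×20 = 270 + 465 + 438 + 300 + 140 = 1613
L = 1340 / 1613 × 100 = 83.0750
Paasche component (current-period weights):
ΣP(Feb 2011)Q(Feb 2011) = 4×62 + 5×104 + 1×231 + 10×32 + 7×26 = 248 + 520 + 231 + 320 + 182 = 1501
ΣP(Jan 2011)Q(Feb 2011) = 5×62 + 5×104 + 2×231 + 10×32 + 7×26 = 310 + 520 + 462 + 320 + 182 = 1794
P = 1501 / 1794 × 100 = 83.6678
Fisher = √(L × P) = √(83.0750 × 83.6678) = 83.3709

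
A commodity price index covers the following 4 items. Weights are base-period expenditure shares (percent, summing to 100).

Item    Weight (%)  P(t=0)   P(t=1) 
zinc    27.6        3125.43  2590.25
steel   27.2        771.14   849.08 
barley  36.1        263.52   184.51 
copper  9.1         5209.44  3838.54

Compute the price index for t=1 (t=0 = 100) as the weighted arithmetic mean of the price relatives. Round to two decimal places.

zinc: 27.6 × (2590.25/3125.43) = 27.6 × 0.828766 = 22.8739
steel: 27.2 × (849.08/771.14) = 27.2 × 1.101071 = 29.9491
barley: 36.1 × (184.51/263.52) = 36.1 × 0.700175 = 25.2763
copper: 9.1 × (3838.54/5209.44) = 9.1 × 0.736843 = 6.7053
Index = Σ wᵢ·(p₁ᵢ/p₀ᵢ) = 22.8739 + 29.9491 + 25.2763 + 6.7053 = 84.8046

84.80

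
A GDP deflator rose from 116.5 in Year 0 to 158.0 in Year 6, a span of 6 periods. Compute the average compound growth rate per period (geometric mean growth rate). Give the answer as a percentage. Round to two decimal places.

Growth factor = (158.0/116.5)^(1/6) = (1.356223)^(1/6) = 1.052096
Growth rate = 1.052096 − 1 = 0.052096 = 5.2096%

5.21%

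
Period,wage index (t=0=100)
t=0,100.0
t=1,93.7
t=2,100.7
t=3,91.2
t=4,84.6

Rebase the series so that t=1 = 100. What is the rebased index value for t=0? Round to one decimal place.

Rebased(t=0) = 100.0 / 93.7 × 100 = 106.7236

106.7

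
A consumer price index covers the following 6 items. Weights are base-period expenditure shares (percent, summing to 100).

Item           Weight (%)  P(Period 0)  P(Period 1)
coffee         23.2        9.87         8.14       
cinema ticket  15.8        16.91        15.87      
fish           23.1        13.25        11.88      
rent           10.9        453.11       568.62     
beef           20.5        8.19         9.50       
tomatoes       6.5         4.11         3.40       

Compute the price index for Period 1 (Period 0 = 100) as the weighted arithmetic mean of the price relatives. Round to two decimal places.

97.51

coffee: 23.2 × (8.14/9.87) = 23.2 × 0.824721 = 19.1335
cinema ticket: 15.8 × (15.87/16.91) = 15.8 × 0.938498 = 14.8283
fish: 23.1 × (11.88/13.25) = 23.1 × 0.896604 = 20.7115
rent: 10.9 × (568.62/453.11) = 10.9 × 1.254927 = 13.6787
beef: 20.5 × (9.50/8.19) = 20.5 × 1.159951 = 23.7790
tomatoes: 6.5 × (3.40/4.11) = 6.5 × 0.827251 = 5.3771
Index = Σ wᵢ·(p₁ᵢ/p₀ᵢ) = 19.1335 + 14.8283 + 20.7115 + 13.6787 + 23.7790 + 5.3771 = 97.5082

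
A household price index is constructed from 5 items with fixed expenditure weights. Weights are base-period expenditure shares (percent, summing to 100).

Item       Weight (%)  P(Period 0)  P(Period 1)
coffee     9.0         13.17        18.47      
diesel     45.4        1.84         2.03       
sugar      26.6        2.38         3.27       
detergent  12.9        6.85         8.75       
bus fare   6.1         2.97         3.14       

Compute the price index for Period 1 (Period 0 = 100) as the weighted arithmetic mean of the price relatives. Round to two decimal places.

coffee: 9.0 × (18.47/13.17) = 9.0 × 1.402430 = 12.6219
diesel: 45.4 × (2.03/1.84) = 45.4 × 1.103261 = 50.0880
sugar: 26.6 × (3.27/2.38) = 26.6 × 1.373950 = 36.5471
detergent: 12.9 × (8.75/6.85) = 12.9 × 1.277372 = 16.4781
bus fare: 6.1 × (3.14/2.97) = 6.1 × 1.057239 = 6.4492
Index = Σ wᵢ·(p₁ᵢ/p₀ᵢ) = 12.6219 + 50.0880 + 36.5471 + 16.4781 + 6.4492 = 122.1842

122.18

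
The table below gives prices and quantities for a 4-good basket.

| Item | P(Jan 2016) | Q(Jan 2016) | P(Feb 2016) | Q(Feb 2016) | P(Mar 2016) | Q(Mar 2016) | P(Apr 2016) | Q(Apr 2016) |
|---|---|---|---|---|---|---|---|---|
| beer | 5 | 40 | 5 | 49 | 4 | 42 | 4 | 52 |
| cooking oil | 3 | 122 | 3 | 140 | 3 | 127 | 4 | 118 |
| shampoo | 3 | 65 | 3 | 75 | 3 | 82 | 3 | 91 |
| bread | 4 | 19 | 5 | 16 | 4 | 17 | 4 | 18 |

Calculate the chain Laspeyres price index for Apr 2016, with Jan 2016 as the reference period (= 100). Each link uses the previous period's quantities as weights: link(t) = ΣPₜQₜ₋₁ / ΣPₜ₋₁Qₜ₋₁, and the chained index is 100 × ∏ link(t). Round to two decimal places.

Link Jan 2016→Feb 2016:
ΣP(Feb 2016)Q(Jan 2016) = 5×40 + 3×122 + 3×65 + 5×19 = 200 + 366 + 195 + 95 = 856
ΣP(Jan 2016)Q(Jan 2016) = 5×40 + 3×122 + 3×65 + 4×19 = 200 + 366 + 195 + 76 = 837
link = 856/837 = 1.022700
Link Feb 2016→Mar 2016:
ΣP(Mar 2016)Q(Feb 2016) = 4×49 + 3×140 + 3×75 + 4×16 = 196 + 420 + 225 + 64 = 905
ΣP(Feb 2016)Q(Feb 2016) = 5×49 + 3×140 + 3×75 + 5×16 = 245 + 420 + 225 + 80 = 970
link = 905/970 = 0.932990
Link Mar 2016→Apr 2016:
ΣP(Apr 2016)Q(Mar 2016) = 4×42 + 4×127 + 3×82 + 4×17 = 168 + 508 + 246 + 68 = 990
ΣP(Mar 2016)Q(Mar 2016) = 4×42 + 3×127 + 3×82 + 4×17 = 168 + 381 + 246 + 68 = 863
link = 990/863 = 1.147161
Chained index = 100 × 1.022700 × 0.932990 × 1.147161 = 109.4585

109.46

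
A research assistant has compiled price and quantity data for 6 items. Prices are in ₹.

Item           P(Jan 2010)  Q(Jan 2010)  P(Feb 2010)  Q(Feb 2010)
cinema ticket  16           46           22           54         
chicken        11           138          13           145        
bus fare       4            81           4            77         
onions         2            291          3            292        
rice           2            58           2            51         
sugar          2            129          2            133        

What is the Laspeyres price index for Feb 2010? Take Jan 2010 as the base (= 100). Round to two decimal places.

Laspeyres price index uses base-period quantities as weights.
ΣP(Feb 2010)·Q(Jan 2010) = 22×46 + 13×138 + 4×81 + 3×291 + 2×58 + 2×129 = 1012 + 1794 + 324 + 873 + 116 + 258 = 4377
ΣP(Jan 2010)·Q(Jan 2010) = 16×46 + 11×138 + 4×81 + 2×291 + 2×58 + 2×129 = 736 + 1518 + 324 + 582 + 116 + 258 = 3534
Index = 4377 / 3534 × 100 = 123.8540

123.85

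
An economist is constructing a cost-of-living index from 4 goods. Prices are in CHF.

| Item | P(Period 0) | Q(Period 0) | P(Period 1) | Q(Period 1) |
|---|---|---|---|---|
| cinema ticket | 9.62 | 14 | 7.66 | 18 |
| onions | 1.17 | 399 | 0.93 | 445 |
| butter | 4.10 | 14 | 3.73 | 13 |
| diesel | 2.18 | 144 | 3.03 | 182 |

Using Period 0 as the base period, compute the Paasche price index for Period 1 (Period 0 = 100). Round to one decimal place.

Paasche price index uses current-period quantities as weights.
ΣP(Period 1)·Q(Period 1) = 7.66×18 + 0.93×445 + 3.73×13 + 3.03×182 = 137.88 + 413.85 + 48.49 + 551.46 = 1151.68
ΣP(Period 0)·Q(Period 1) = 9.62×18 + 1.17×445 + 4.10×13 + 2.18×182 = 173.16 + 520.65 + 53.3 + 396.76 = 1143.87
Index = 1151.68 / 1143.87 × 100 = 100.6828

100.7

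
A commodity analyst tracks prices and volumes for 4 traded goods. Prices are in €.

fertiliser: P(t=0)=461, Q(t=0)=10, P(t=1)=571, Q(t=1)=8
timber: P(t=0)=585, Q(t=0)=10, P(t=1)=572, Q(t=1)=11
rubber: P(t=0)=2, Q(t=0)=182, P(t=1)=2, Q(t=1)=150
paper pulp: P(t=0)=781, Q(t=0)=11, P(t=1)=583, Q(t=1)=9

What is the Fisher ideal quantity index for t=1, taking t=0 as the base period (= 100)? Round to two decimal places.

Laspeyres component (base-period weights):
ΣP(t=0)Q(t=1) = 461×8 + 585×11 + 2×150 + 781×9 = 3688 + 6435 + 300 + 7029 = 17452
ΣP(t=0)Q(t=0) = 461×10 + 585×10 + 2×182 + 781×11 = 4610 + 5850 + 364 + 8591 = 19415
L = 17452 / 19415 × 100 = 89.8893
Paasche component (current-period weights):
ΣP(t=1)Q(t=1) = 571×8 + 572×11 + 2×150 + 583×9 = 4568 + 6292 + 300 + 5247 = 16407
ΣP(t=1)Q(t=0) = 571×10 + 572×10 + 2×182 + 583×11 = 5710 + 5720 + 364 + 6413 = 18207
P = 16407 / 18207 × 100 = 90.1137
Fisher = √(L × P) = √(89.8893 × 90.1137) = 90.0014

90.00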